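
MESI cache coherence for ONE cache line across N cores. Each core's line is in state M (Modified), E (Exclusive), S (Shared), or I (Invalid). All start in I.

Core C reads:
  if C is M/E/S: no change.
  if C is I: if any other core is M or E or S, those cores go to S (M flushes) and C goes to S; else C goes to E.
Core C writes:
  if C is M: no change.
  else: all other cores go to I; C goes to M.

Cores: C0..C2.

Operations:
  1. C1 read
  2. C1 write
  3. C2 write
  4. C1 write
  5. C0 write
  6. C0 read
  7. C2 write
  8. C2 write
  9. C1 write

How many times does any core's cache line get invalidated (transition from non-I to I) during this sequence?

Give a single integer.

Answer: 5

Derivation:
Op 1: C1 read [C1 read from I: no other sharers -> C1=E (exclusive)] -> [I,E,I] (invalidations this op: 0; running total: 0)
Op 2: C1 write [C1 write: invalidate none -> C1=M] -> [I,M,I] (invalidations this op: 0; running total: 0)
Op 3: C2 write [C2 write: invalidate ['C1=M'] -> C2=M] -> [I,I,M] (invalidations this op: 1; running total: 1)
Op 4: C1 write [C1 write: invalidate ['C2=M'] -> C1=M] -> [I,M,I] (invalidations this op: 1; running total: 2)
Op 5: C0 write [C0 write: invalidate ['C1=M'] -> C0=M] -> [M,I,I] (invalidations this op: 1; running total: 3)
Op 6: C0 read [C0 read: already in M, no change] -> [M,I,I] (invalidations this op: 0; running total: 3)
Op 7: C2 write [C2 write: invalidate ['C0=M'] -> C2=M] -> [I,I,M] (invalidations this op: 1; running total: 4)
Op 8: C2 write [C2 write: already M (modified), no change] -> [I,I,M] (invalidations this op: 0; running total: 4)
Op 9: C1 write [C1 write: invalidate ['C2=M'] -> C1=M] -> [I,M,I] (invalidations this op: 1; running total: 5)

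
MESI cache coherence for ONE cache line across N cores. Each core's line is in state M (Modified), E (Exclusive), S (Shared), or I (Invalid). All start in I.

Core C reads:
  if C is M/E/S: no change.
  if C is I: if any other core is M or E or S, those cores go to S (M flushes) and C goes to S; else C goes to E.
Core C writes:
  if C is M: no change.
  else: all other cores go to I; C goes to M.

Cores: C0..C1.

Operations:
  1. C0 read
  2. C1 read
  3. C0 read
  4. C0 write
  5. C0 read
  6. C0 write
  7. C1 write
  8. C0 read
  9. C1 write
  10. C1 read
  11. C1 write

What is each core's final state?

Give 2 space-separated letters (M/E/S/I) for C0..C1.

Answer: I M

Derivation:
Op 1: C0 read [C0 read from I: no other sharers -> C0=E (exclusive)] -> [E,I]
Op 2: C1 read [C1 read from I: others=['C0=E'] -> C1=S, others downsized to S] -> [S,S]
Op 3: C0 read [C0 read: already in S, no change] -> [S,S]
Op 4: C0 write [C0 write: invalidate ['C1=S'] -> C0=M] -> [M,I]
Op 5: C0 read [C0 read: already in M, no change] -> [M,I]
Op 6: C0 write [C0 write: already M (modified), no change] -> [M,I]
Op 7: C1 write [C1 write: invalidate ['C0=M'] -> C1=M] -> [I,M]
Op 8: C0 read [C0 read from I: others=['C1=M'] -> C0=S, others downsized to S] -> [S,S]
Op 9: C1 write [C1 write: invalidate ['C0=S'] -> C1=M] -> [I,M]
Op 10: C1 read [C1 read: already in M, no change] -> [I,M]
Op 11: C1 write [C1 write: already M (modified), no change] -> [I,M]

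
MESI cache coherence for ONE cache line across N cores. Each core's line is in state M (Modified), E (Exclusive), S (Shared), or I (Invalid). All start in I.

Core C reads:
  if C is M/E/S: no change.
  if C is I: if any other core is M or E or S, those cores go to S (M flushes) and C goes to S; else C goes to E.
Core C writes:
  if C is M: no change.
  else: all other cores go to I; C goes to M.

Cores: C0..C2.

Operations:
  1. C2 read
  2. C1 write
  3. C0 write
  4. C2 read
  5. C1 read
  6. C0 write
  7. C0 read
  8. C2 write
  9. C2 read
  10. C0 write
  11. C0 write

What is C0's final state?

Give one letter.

Op 1: C2 read [C2 read from I: no other sharers -> C2=E (exclusive)] -> [I,I,E]
Op 2: C1 write [C1 write: invalidate ['C2=E'] -> C1=M] -> [I,M,I]
Op 3: C0 write [C0 write: invalidate ['C1=M'] -> C0=M] -> [M,I,I]
Op 4: C2 read [C2 read from I: others=['C0=M'] -> C2=S, others downsized to S] -> [S,I,S]
Op 5: C1 read [C1 read from I: others=['C0=S', 'C2=S'] -> C1=S, others downsized to S] -> [S,S,S]
Op 6: C0 write [C0 write: invalidate ['C1=S', 'C2=S'] -> C0=M] -> [M,I,I]
Op 7: C0 read [C0 read: already in M, no change] -> [M,I,I]
Op 8: C2 write [C2 write: invalidate ['C0=M'] -> C2=M] -> [I,I,M]
Op 9: C2 read [C2 read: already in M, no change] -> [I,I,M]
Op 10: C0 write [C0 write: invalidate ['C2=M'] -> C0=M] -> [M,I,I]
Op 11: C0 write [C0 write: already M (modified), no change] -> [M,I,I]

Answer: M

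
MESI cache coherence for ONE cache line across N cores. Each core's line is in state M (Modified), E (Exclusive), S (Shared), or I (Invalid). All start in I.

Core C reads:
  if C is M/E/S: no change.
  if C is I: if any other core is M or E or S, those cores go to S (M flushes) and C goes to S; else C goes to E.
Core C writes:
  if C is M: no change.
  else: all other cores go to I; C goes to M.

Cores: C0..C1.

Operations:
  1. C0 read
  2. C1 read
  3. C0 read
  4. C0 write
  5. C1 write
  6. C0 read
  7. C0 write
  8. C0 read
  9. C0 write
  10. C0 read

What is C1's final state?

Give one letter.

Answer: I

Derivation:
Op 1: C0 read [C0 read from I: no other sharers -> C0=E (exclusive)] -> [E,I]
Op 2: C1 read [C1 read from I: others=['C0=E'] -> C1=S, others downsized to S] -> [S,S]
Op 3: C0 read [C0 read: already in S, no change] -> [S,S]
Op 4: C0 write [C0 write: invalidate ['C1=S'] -> C0=M] -> [M,I]
Op 5: C1 write [C1 write: invalidate ['C0=M'] -> C1=M] -> [I,M]
Op 6: C0 read [C0 read from I: others=['C1=M'] -> C0=S, others downsized to S] -> [S,S]
Op 7: C0 write [C0 write: invalidate ['C1=S'] -> C0=M] -> [M,I]
Op 8: C0 read [C0 read: already in M, no change] -> [M,I]
Op 9: C0 write [C0 write: already M (modified), no change] -> [M,I]
Op 10: C0 read [C0 read: already in M, no change] -> [M,I]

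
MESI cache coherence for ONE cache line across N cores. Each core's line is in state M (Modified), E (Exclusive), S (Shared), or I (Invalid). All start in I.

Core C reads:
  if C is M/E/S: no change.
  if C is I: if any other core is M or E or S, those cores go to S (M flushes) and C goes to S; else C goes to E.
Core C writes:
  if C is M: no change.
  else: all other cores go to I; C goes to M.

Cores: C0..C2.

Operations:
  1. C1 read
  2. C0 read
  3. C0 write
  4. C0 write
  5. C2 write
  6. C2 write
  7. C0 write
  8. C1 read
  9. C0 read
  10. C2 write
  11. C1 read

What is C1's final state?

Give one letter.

Answer: S

Derivation:
Op 1: C1 read [C1 read from I: no other sharers -> C1=E (exclusive)] -> [I,E,I]
Op 2: C0 read [C0 read from I: others=['C1=E'] -> C0=S, others downsized to S] -> [S,S,I]
Op 3: C0 write [C0 write: invalidate ['C1=S'] -> C0=M] -> [M,I,I]
Op 4: C0 write [C0 write: already M (modified), no change] -> [M,I,I]
Op 5: C2 write [C2 write: invalidate ['C0=M'] -> C2=M] -> [I,I,M]
Op 6: C2 write [C2 write: already M (modified), no change] -> [I,I,M]
Op 7: C0 write [C0 write: invalidate ['C2=M'] -> C0=M] -> [M,I,I]
Op 8: C1 read [C1 read from I: others=['C0=M'] -> C1=S, others downsized to S] -> [S,S,I]
Op 9: C0 read [C0 read: already in S, no change] -> [S,S,I]
Op 10: C2 write [C2 write: invalidate ['C0=S', 'C1=S'] -> C2=M] -> [I,I,M]
Op 11: C1 read [C1 read from I: others=['C2=M'] -> C1=S, others downsized to S] -> [I,S,S]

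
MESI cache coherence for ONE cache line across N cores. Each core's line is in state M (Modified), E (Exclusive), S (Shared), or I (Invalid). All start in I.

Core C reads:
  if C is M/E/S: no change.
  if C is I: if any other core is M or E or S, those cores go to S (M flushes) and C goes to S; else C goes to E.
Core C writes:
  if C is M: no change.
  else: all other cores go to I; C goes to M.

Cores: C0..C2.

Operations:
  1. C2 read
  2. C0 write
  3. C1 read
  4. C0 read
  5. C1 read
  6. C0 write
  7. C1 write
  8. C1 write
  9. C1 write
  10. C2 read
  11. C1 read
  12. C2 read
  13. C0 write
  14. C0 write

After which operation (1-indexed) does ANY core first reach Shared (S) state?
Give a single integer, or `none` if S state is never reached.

Op 1: C2 read [C2 read from I: no other sharers -> C2=E (exclusive)] -> [I,I,E]
Op 2: C0 write [C0 write: invalidate ['C2=E'] -> C0=M] -> [M,I,I]
Op 3: C1 read [C1 read from I: others=['C0=M'] -> C1=S, others downsized to S] -> [S,S,I]
  -> First S state at op 3; remaining ops need not be traced.

Answer: 3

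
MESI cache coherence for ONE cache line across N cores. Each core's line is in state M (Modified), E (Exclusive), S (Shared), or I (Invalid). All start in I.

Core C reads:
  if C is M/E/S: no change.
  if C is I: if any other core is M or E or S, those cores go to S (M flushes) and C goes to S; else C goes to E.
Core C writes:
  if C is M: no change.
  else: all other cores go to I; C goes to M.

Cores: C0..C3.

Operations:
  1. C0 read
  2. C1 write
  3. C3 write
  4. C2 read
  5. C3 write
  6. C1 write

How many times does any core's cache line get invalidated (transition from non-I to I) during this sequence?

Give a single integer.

Answer: 4

Derivation:
Op 1: C0 read [C0 read from I: no other sharers -> C0=E (exclusive)] -> [E,I,I,I] (invalidations this op: 0; running total: 0)
Op 2: C1 write [C1 write: invalidate ['C0=E'] -> C1=M] -> [I,M,I,I] (invalidations this op: 1; running total: 1)
Op 3: C3 write [C3 write: invalidate ['C1=M'] -> C3=M] -> [I,I,I,M] (invalidations this op: 1; running total: 2)
Op 4: C2 read [C2 read from I: others=['C3=M'] -> C2=S, others downsized to S] -> [I,I,S,S] (invalidations this op: 0; running total: 2)
Op 5: C3 write [C3 write: invalidate ['C2=S'] -> C3=M] -> [I,I,I,M] (invalidations this op: 1; running total: 3)
Op 6: C1 write [C1 write: invalidate ['C3=M'] -> C1=M] -> [I,M,I,I] (invalidations this op: 1; running total: 4)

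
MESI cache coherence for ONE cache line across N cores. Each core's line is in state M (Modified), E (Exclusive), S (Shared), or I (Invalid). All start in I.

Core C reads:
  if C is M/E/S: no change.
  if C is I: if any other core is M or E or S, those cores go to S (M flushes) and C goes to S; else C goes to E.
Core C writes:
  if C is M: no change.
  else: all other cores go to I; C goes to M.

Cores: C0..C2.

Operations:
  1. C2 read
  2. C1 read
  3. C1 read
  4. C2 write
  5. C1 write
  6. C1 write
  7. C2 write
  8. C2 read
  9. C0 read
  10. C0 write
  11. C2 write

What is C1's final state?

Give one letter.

Answer: I

Derivation:
Op 1: C2 read [C2 read from I: no other sharers -> C2=E (exclusive)] -> [I,I,E]
Op 2: C1 read [C1 read from I: others=['C2=E'] -> C1=S, others downsized to S] -> [I,S,S]
Op 3: C1 read [C1 read: already in S, no change] -> [I,S,S]
Op 4: C2 write [C2 write: invalidate ['C1=S'] -> C2=M] -> [I,I,M]
Op 5: C1 write [C1 write: invalidate ['C2=M'] -> C1=M] -> [I,M,I]
Op 6: C1 write [C1 write: already M (modified), no change] -> [I,M,I]
Op 7: C2 write [C2 write: invalidate ['C1=M'] -> C2=M] -> [I,I,M]
Op 8: C2 read [C2 read: already in M, no change] -> [I,I,M]
Op 9: C0 read [C0 read from I: others=['C2=M'] -> C0=S, others downsized to S] -> [S,I,S]
Op 10: C0 write [C0 write: invalidate ['C2=S'] -> C0=M] -> [M,I,I]
Op 11: C2 write [C2 write: invalidate ['C0=M'] -> C2=M] -> [I,I,M]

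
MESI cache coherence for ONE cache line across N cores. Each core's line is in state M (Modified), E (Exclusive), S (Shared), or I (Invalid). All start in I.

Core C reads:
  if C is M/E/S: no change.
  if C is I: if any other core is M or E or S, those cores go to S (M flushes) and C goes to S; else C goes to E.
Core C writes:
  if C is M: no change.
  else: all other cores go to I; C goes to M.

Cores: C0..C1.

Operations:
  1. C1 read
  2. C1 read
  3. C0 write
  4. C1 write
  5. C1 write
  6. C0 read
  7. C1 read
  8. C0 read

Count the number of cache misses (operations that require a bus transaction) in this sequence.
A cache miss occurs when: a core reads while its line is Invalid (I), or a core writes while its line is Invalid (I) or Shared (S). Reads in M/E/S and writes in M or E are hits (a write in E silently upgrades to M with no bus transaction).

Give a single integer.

Op 1: C1 read [C1 read from I: no other sharers -> C1=E (exclusive)] -> [I,E] [MISS #1: read from I]
Op 2: C1 read [C1 read: already in E, no change] -> [I,E] [hit: read from E]
Op 3: C0 write [C0 write: invalidate ['C1=E'] -> C0=M] -> [M,I] [MISS #2: write from I]
Op 4: C1 write [C1 write: invalidate ['C0=M'] -> C1=M] -> [I,M] [MISS #3: write from I]
Op 5: C1 write [C1 write: already M (modified), no change] -> [I,M] [hit: write from M]
Op 6: C0 read [C0 read from I: others=['C1=M'] -> C0=S, others downsized to S] -> [S,S] [MISS #4: read from I]
Op 7: C1 read [C1 read: already in S, no change] -> [S,S] [hit: read from S]
Op 8: C0 read [C0 read: already in S, no change] -> [S,S] [hit: read from S]

Answer: 4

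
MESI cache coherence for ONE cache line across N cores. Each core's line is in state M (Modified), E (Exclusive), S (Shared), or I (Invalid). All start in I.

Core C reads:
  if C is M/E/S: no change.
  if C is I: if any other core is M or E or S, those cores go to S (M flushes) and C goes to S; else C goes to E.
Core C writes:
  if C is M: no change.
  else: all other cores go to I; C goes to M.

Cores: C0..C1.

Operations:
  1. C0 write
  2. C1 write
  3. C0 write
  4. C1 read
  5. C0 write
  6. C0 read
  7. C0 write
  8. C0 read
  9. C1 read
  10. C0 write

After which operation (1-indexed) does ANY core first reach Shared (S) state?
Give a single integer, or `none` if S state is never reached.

Op 1: C0 write [C0 write: invalidate none -> C0=M] -> [M,I]
Op 2: C1 write [C1 write: invalidate ['C0=M'] -> C1=M] -> [I,M]
Op 3: C0 write [C0 write: invalidate ['C1=M'] -> C0=M] -> [M,I]
Op 4: C1 read [C1 read from I: others=['C0=M'] -> C1=S, others downsized to S] -> [S,S]
  -> First S state at op 4; remaining ops need not be traced.

Answer: 4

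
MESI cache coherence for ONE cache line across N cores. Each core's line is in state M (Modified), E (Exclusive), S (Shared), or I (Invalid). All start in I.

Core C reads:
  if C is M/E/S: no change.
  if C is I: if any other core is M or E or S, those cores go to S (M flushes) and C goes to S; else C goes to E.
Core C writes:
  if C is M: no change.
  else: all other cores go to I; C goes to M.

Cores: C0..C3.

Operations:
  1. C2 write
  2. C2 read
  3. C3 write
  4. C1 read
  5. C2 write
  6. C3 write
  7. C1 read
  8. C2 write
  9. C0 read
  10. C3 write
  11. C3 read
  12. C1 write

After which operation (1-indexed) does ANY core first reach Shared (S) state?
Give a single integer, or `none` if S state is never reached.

Answer: 4

Derivation:
Op 1: C2 write [C2 write: invalidate none -> C2=M] -> [I,I,M,I]
Op 2: C2 read [C2 read: already in M, no change] -> [I,I,M,I]
Op 3: C3 write [C3 write: invalidate ['C2=M'] -> C3=M] -> [I,I,I,M]
Op 4: C1 read [C1 read from I: others=['C3=M'] -> C1=S, others downsized to S] -> [I,S,I,S]
  -> First S state at op 4; remaining ops need not be traced.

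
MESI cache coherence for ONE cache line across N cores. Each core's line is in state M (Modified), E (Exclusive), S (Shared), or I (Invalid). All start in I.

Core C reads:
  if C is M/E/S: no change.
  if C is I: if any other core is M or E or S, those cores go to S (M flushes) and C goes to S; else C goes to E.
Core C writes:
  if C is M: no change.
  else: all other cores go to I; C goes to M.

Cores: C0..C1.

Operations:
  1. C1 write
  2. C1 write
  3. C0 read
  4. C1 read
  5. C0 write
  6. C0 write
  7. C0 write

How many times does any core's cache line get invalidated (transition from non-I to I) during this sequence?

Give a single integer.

Op 1: C1 write [C1 write: invalidate none -> C1=M] -> [I,M] (invalidations this op: 0; running total: 0)
Op 2: C1 write [C1 write: already M (modified), no change] -> [I,M] (invalidations this op: 0; running total: 0)
Op 3: C0 read [C0 read from I: others=['C1=M'] -> C0=S, others downsized to S] -> [S,S] (invalidations this op: 0; running total: 0)
Op 4: C1 read [C1 read: already in S, no change] -> [S,S] (invalidations this op: 0; running total: 0)
Op 5: C0 write [C0 write: invalidate ['C1=S'] -> C0=M] -> [M,I] (invalidations this op: 1; running total: 1)
Op 6: C0 write [C0 write: already M (modified), no change] -> [M,I] (invalidations this op: 0; running total: 1)
Op 7: C0 write [C0 write: already M (modified), no change] -> [M,I] (invalidations this op: 0; running total: 1)

Answer: 1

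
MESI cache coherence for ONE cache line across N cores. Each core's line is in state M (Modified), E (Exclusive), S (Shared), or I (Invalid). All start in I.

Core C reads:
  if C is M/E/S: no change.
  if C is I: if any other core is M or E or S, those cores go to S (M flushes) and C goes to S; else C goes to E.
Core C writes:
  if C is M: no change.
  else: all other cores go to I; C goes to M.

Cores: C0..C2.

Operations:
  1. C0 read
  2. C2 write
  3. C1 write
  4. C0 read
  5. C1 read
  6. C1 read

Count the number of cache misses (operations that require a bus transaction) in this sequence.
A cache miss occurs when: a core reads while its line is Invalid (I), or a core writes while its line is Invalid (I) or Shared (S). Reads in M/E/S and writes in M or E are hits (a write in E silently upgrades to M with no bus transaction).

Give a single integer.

Op 1: C0 read [C0 read from I: no other sharers -> C0=E (exclusive)] -> [E,I,I] [MISS #1: read from I]
Op 2: C2 write [C2 write: invalidate ['C0=E'] -> C2=M] -> [I,I,M] [MISS #2: write from I]
Op 3: C1 write [C1 write: invalidate ['C2=M'] -> C1=M] -> [I,M,I] [MISS #3: write from I]
Op 4: C0 read [C0 read from I: others=['C1=M'] -> C0=S, others downsized to S] -> [S,S,I] [MISS #4: read from I]
Op 5: C1 read [C1 read: already in S, no change] -> [S,S,I] [hit: read from S]
Op 6: C1 read [C1 read: already in S, no change] -> [S,S,I] [hit: read from S]

Answer: 4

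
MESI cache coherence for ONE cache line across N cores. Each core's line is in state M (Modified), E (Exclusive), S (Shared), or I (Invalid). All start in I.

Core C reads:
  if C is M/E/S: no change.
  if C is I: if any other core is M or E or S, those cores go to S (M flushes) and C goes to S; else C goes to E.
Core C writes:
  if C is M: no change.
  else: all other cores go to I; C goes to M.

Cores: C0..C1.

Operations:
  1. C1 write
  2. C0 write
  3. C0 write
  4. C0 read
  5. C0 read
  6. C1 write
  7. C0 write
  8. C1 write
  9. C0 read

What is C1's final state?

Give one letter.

Op 1: C1 write [C1 write: invalidate none -> C1=M] -> [I,M]
Op 2: C0 write [C0 write: invalidate ['C1=M'] -> C0=M] -> [M,I]
Op 3: C0 write [C0 write: already M (modified), no change] -> [M,I]
Op 4: C0 read [C0 read: already in M, no change] -> [M,I]
Op 5: C0 read [C0 read: already in M, no change] -> [M,I]
Op 6: C1 write [C1 write: invalidate ['C0=M'] -> C1=M] -> [I,M]
Op 7: C0 write [C0 write: invalidate ['C1=M'] -> C0=M] -> [M,I]
Op 8: C1 write [C1 write: invalidate ['C0=M'] -> C1=M] -> [I,M]
Op 9: C0 read [C0 read from I: others=['C1=M'] -> C0=S, others downsized to S] -> [S,S]

Answer: S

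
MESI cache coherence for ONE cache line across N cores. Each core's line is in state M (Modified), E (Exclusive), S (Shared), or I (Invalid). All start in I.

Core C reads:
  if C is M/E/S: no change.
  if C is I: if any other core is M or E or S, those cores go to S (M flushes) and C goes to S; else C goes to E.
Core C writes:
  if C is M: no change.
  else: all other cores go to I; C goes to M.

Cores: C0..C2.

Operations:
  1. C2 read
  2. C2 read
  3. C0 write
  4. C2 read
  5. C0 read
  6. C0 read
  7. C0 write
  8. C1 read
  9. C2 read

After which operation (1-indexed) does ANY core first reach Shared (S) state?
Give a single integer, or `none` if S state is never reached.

Answer: 4

Derivation:
Op 1: C2 read [C2 read from I: no other sharers -> C2=E (exclusive)] -> [I,I,E]
Op 2: C2 read [C2 read: already in E, no change] -> [I,I,E]
Op 3: C0 write [C0 write: invalidate ['C2=E'] -> C0=M] -> [M,I,I]
Op 4: C2 read [C2 read from I: others=['C0=M'] -> C2=S, others downsized to S] -> [S,I,S]
  -> First S state at op 4; remaining ops need not be traced.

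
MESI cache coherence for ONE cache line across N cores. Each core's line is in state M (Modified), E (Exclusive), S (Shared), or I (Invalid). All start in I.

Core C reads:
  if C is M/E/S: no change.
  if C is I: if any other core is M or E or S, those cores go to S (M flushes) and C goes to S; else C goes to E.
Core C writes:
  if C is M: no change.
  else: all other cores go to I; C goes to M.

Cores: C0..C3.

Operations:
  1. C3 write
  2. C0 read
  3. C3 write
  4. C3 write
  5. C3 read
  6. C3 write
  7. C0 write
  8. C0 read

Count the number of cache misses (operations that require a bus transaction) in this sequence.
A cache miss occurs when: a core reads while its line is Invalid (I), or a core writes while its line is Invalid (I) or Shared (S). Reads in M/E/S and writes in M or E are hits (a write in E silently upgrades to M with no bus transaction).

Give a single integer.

Answer: 4

Derivation:
Op 1: C3 write [C3 write: invalidate none -> C3=M] -> [I,I,I,M] [MISS #1: write from I]
Op 2: C0 read [C0 read from I: others=['C3=M'] -> C0=S, others downsized to S] -> [S,I,I,S] [MISS #2: read from I]
Op 3: C3 write [C3 write: invalidate ['C0=S'] -> C3=M] -> [I,I,I,M] [MISS #3: write from S]
Op 4: C3 write [C3 write: already M (modified), no change] -> [I,I,I,M] [hit: write from M]
Op 5: C3 read [C3 read: already in M, no change] -> [I,I,I,M] [hit: read from M]
Op 6: C3 write [C3 write: already M (modified), no change] -> [I,I,I,M] [hit: write from M]
Op 7: C0 write [C0 write: invalidate ['C3=M'] -> C0=M] -> [M,I,I,I] [MISS #4: write from I]
Op 8: C0 read [C0 read: already in M, no change] -> [M,I,I,I] [hit: read from M]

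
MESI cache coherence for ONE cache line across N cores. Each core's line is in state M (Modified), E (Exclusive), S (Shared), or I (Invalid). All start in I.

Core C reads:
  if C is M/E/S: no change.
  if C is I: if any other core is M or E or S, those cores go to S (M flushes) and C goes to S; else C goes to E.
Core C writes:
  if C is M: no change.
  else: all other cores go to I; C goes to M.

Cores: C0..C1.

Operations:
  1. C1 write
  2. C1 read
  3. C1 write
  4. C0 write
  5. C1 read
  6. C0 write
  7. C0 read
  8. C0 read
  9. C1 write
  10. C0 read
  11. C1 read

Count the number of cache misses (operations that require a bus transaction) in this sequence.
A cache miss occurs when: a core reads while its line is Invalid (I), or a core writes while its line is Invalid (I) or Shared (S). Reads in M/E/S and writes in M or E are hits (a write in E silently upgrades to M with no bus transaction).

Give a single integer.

Op 1: C1 write [C1 write: invalidate none -> C1=M] -> [I,M] [MISS #1: write from I]
Op 2: C1 read [C1 read: already in M, no change] -> [I,M] [hit: read from M]
Op 3: C1 write [C1 write: already M (modified), no change] -> [I,M] [hit: write from M]
Op 4: C0 write [C0 write: invalidate ['C1=M'] -> C0=M] -> [M,I] [MISS #2: write from I]
Op 5: C1 read [C1 read from I: others=['C0=M'] -> C1=S, others downsized to S] -> [S,S] [MISS #3: read from I]
Op 6: C0 write [C0 write: invalidate ['C1=S'] -> C0=M] -> [M,I] [MISS #4: write from S]
Op 7: C0 read [C0 read: already in M, no change] -> [M,I] [hit: read from M]
Op 8: C0 read [C0 read: already in M, no change] -> [M,I] [hit: read from M]
Op 9: C1 write [C1 write: invalidate ['C0=M'] -> C1=M] -> [I,M] [MISS #5: write from I]
Op 10: C0 read [C0 read from I: others=['C1=M'] -> C0=S, others downsized to S] -> [S,S] [MISS #6: read from I]
Op 11: C1 read [C1 read: already in S, no change] -> [S,S] [hit: read from S]

Answer: 6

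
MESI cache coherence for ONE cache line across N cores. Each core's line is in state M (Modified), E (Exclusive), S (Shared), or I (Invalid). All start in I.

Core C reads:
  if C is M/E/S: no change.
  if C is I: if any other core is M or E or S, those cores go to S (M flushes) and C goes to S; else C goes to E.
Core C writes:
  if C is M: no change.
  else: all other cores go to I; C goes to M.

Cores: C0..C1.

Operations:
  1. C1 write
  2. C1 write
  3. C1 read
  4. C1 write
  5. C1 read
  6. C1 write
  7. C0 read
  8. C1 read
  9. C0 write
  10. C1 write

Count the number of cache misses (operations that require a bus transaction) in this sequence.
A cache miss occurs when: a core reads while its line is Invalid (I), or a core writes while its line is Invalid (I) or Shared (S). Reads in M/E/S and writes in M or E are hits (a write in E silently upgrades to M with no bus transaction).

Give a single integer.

Answer: 4

Derivation:
Op 1: C1 write [C1 write: invalidate none -> C1=M] -> [I,M] [MISS #1: write from I]
Op 2: C1 write [C1 write: already M (modified), no change] -> [I,M] [hit: write from M]
Op 3: C1 read [C1 read: already in M, no change] -> [I,M] [hit: read from M]
Op 4: C1 write [C1 write: already M (modified), no change] -> [I,M] [hit: write from M]
Op 5: C1 read [C1 read: already in M, no change] -> [I,M] [hit: read from M]
Op 6: C1 write [C1 write: already M (modified), no change] -> [I,M] [hit: write from M]
Op 7: C0 read [C0 read from I: others=['C1=M'] -> C0=S, others downsized to S] -> [S,S] [MISS #2: read from I]
Op 8: C1 read [C1 read: already in S, no change] -> [S,S] [hit: read from S]
Op 9: C0 write [C0 write: invalidate ['C1=S'] -> C0=M] -> [M,I] [MISS #3: write from S]
Op 10: C1 write [C1 write: invalidate ['C0=M'] -> C1=M] -> [I,M] [MISS #4: write from I]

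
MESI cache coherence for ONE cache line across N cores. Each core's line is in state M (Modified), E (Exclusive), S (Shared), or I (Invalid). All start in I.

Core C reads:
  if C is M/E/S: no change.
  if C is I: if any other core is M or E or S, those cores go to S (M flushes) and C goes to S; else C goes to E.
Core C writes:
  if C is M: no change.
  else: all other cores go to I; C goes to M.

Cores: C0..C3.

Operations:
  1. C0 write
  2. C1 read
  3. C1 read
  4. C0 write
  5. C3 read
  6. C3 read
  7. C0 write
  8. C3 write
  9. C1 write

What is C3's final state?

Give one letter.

Answer: I

Derivation:
Op 1: C0 write [C0 write: invalidate none -> C0=M] -> [M,I,I,I]
Op 2: C1 read [C1 read from I: others=['C0=M'] -> C1=S, others downsized to S] -> [S,S,I,I]
Op 3: C1 read [C1 read: already in S, no change] -> [S,S,I,I]
Op 4: C0 write [C0 write: invalidate ['C1=S'] -> C0=M] -> [M,I,I,I]
Op 5: C3 read [C3 read from I: others=['C0=M'] -> C3=S, others downsized to S] -> [S,I,I,S]
Op 6: C3 read [C3 read: already in S, no change] -> [S,I,I,S]
Op 7: C0 write [C0 write: invalidate ['C3=S'] -> C0=M] -> [M,I,I,I]
Op 8: C3 write [C3 write: invalidate ['C0=M'] -> C3=M] -> [I,I,I,M]
Op 9: C1 write [C1 write: invalidate ['C3=M'] -> C1=M] -> [I,M,I,I]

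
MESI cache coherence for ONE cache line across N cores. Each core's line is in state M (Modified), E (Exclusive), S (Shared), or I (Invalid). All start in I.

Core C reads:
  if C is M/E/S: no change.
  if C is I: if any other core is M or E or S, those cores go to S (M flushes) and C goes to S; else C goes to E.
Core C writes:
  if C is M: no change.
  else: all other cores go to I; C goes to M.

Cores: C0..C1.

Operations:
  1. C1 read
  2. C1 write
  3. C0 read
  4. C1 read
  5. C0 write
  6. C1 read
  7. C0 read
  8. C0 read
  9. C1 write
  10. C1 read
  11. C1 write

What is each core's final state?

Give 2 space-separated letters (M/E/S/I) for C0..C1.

Answer: I M

Derivation:
Op 1: C1 read [C1 read from I: no other sharers -> C1=E (exclusive)] -> [I,E]
Op 2: C1 write [C1 write: invalidate none -> C1=M] -> [I,M]
Op 3: C0 read [C0 read from I: others=['C1=M'] -> C0=S, others downsized to S] -> [S,S]
Op 4: C1 read [C1 read: already in S, no change] -> [S,S]
Op 5: C0 write [C0 write: invalidate ['C1=S'] -> C0=M] -> [M,I]
Op 6: C1 read [C1 read from I: others=['C0=M'] -> C1=S, others downsized to S] -> [S,S]
Op 7: C0 read [C0 read: already in S, no change] -> [S,S]
Op 8: C0 read [C0 read: already in S, no change] -> [S,S]
Op 9: C1 write [C1 write: invalidate ['C0=S'] -> C1=M] -> [I,M]
Op 10: C1 read [C1 read: already in M, no change] -> [I,M]
Op 11: C1 write [C1 write: already M (modified), no change] -> [I,M]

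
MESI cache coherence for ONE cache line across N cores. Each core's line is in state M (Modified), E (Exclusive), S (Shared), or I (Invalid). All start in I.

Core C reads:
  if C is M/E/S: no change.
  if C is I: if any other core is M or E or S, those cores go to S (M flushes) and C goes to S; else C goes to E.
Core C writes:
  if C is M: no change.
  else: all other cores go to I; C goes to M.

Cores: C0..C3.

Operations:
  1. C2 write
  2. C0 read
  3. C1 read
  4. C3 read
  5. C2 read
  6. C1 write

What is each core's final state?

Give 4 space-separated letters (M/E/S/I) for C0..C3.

Op 1: C2 write [C2 write: invalidate none -> C2=M] -> [I,I,M,I]
Op 2: C0 read [C0 read from I: others=['C2=M'] -> C0=S, others downsized to S] -> [S,I,S,I]
Op 3: C1 read [C1 read from I: others=['C0=S', 'C2=S'] -> C1=S, others downsized to S] -> [S,S,S,I]
Op 4: C3 read [C3 read from I: others=['C0=S', 'C1=S', 'C2=S'] -> C3=S, others downsized to S] -> [S,S,S,S]
Op 5: C2 read [C2 read: already in S, no change] -> [S,S,S,S]
Op 6: C1 write [C1 write: invalidate ['C0=S', 'C2=S', 'C3=S'] -> C1=M] -> [I,M,I,I]

Answer: I M I I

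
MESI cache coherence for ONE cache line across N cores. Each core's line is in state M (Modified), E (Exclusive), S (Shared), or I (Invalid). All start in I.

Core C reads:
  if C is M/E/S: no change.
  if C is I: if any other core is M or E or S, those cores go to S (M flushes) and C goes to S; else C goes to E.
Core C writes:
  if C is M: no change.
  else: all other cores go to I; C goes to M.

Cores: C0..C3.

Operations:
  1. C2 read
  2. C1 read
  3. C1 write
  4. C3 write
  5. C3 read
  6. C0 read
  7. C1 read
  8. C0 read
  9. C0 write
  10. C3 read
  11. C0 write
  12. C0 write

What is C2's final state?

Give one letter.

Op 1: C2 read [C2 read from I: no other sharers -> C2=E (exclusive)] -> [I,I,E,I]
Op 2: C1 read [C1 read from I: others=['C2=E'] -> C1=S, others downsized to S] -> [I,S,S,I]
Op 3: C1 write [C1 write: invalidate ['C2=S'] -> C1=M] -> [I,M,I,I]
Op 4: C3 write [C3 write: invalidate ['C1=M'] -> C3=M] -> [I,I,I,M]
Op 5: C3 read [C3 read: already in M, no change] -> [I,I,I,M]
Op 6: C0 read [C0 read from I: others=['C3=M'] -> C0=S, others downsized to S] -> [S,I,I,S]
Op 7: C1 read [C1 read from I: others=['C0=S', 'C3=S'] -> C1=S, others downsized to S] -> [S,S,I,S]
Op 8: C0 read [C0 read: already in S, no change] -> [S,S,I,S]
Op 9: C0 write [C0 write: invalidate ['C1=S', 'C3=S'] -> C0=M] -> [M,I,I,I]
Op 10: C3 read [C3 read from I: others=['C0=M'] -> C3=S, others downsized to S] -> [S,I,I,S]
Op 11: C0 write [C0 write: invalidate ['C3=S'] -> C0=M] -> [M,I,I,I]
Op 12: C0 write [C0 write: already M (modified), no change] -> [M,I,I,I]

Answer: I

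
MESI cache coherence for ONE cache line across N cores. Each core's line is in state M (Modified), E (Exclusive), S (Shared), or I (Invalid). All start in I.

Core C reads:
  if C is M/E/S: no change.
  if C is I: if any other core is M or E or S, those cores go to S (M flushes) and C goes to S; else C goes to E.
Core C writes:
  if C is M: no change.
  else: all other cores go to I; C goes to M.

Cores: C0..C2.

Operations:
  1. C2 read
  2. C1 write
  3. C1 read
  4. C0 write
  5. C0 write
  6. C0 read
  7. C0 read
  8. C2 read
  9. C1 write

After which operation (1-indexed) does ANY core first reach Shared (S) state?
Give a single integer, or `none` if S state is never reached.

Answer: 8

Derivation:
Op 1: C2 read [C2 read from I: no other sharers -> C2=E (exclusive)] -> [I,I,E]
Op 2: C1 write [C1 write: invalidate ['C2=E'] -> C1=M] -> [I,M,I]
Op 3: C1 read [C1 read: already in M, no change] -> [I,M,I]
Op 4: C0 write [C0 write: invalidate ['C1=M'] -> C0=M] -> [M,I,I]
Op 5: C0 write [C0 write: already M (modified), no change] -> [M,I,I]
Op 6: C0 read [C0 read: already in M, no change] -> [M,I,I]
Op 7: C0 read [C0 read: already in M, no change] -> [M,I,I]
Op 8: C2 read [C2 read from I: others=['C0=M'] -> C2=S, others downsized to S] -> [S,I,S]
  -> First S state at op 8; remaining ops need not be traced.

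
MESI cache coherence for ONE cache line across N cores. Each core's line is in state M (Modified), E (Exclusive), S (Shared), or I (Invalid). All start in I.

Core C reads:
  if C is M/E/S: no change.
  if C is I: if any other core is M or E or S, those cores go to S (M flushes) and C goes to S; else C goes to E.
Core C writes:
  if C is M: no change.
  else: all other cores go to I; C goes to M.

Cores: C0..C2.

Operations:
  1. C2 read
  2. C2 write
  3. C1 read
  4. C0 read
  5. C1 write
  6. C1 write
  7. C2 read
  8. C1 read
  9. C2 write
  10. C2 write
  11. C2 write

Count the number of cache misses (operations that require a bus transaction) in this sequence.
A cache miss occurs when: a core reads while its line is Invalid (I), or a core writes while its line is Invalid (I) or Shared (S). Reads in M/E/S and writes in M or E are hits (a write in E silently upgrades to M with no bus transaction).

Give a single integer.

Op 1: C2 read [C2 read from I: no other sharers -> C2=E (exclusive)] -> [I,I,E] [MISS #1: read from I]
Op 2: C2 write [C2 write: invalidate none -> C2=M] -> [I,I,M] [hit: write from E is a silent E->M upgrade, no bus transaction]
Op 3: C1 read [C1 read from I: others=['C2=M'] -> C1=S, others downsized to S] -> [I,S,S] [MISS #2: read from I]
Op 4: C0 read [C0 read from I: others=['C1=S', 'C2=S'] -> C0=S, others downsized to S] -> [S,S,S] [MISS #3: read from I]
Op 5: C1 write [C1 write: invalidate ['C0=S', 'C2=S'] -> C1=M] -> [I,M,I] [MISS #4: write from S]
Op 6: C1 write [C1 write: already M (modified), no change] -> [I,M,I] [hit: write from M]
Op 7: C2 read [C2 read from I: others=['C1=M'] -> C2=S, others downsized to S] -> [I,S,S] [MISS #5: read from I]
Op 8: C1 read [C1 read: already in S, no change] -> [I,S,S] [hit: read from S]
Op 9: C2 write [C2 write: invalidate ['C1=S'] -> C2=M] -> [I,I,M] [MISS #6: write from S]
Op 10: C2 write [C2 write: already M (modified), no change] -> [I,I,M] [hit: write from M]
Op 11: C2 write [C2 write: already M (modified), no change] -> [I,I,M] [hit: write from M]

Answer: 6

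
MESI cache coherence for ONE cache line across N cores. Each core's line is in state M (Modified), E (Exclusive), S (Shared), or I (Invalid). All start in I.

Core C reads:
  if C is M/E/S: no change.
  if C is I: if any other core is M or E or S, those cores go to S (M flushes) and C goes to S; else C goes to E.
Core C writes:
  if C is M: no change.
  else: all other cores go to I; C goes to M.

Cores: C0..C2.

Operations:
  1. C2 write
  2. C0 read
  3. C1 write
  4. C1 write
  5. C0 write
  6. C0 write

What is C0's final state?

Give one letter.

Answer: M

Derivation:
Op 1: C2 write [C2 write: invalidate none -> C2=M] -> [I,I,M]
Op 2: C0 read [C0 read from I: others=['C2=M'] -> C0=S, others downsized to S] -> [S,I,S]
Op 3: C1 write [C1 write: invalidate ['C0=S', 'C2=S'] -> C1=M] -> [I,M,I]
Op 4: C1 write [C1 write: already M (modified), no change] -> [I,M,I]
Op 5: C0 write [C0 write: invalidate ['C1=M'] -> C0=M] -> [M,I,I]
Op 6: C0 write [C0 write: already M (modified), no change] -> [M,I,I]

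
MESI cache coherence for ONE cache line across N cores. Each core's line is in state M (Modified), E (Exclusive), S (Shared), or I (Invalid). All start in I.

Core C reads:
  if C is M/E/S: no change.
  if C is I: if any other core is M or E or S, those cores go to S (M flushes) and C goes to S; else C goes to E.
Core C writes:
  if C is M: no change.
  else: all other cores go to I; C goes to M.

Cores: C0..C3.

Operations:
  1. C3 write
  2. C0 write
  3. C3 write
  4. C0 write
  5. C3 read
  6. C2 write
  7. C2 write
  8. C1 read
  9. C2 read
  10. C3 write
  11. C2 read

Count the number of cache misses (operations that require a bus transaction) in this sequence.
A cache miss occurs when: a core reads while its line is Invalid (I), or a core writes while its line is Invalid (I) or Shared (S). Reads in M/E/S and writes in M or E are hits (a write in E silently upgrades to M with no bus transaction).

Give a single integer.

Answer: 9

Derivation:
Op 1: C3 write [C3 write: invalidate none -> C3=M] -> [I,I,I,M] [MISS #1: write from I]
Op 2: C0 write [C0 write: invalidate ['C3=M'] -> C0=M] -> [M,I,I,I] [MISS #2: write from I]
Op 3: C3 write [C3 write: invalidate ['C0=M'] -> C3=M] -> [I,I,I,M] [MISS #3: write from I]
Op 4: C0 write [C0 write: invalidate ['C3=M'] -> C0=M] -> [M,I,I,I] [MISS #4: write from I]
Op 5: C3 read [C3 read from I: others=['C0=M'] -> C3=S, others downsized to S] -> [S,I,I,S] [MISS #5: read from I]
Op 6: C2 write [C2 write: invalidate ['C0=S', 'C3=S'] -> C2=M] -> [I,I,M,I] [MISS #6: write from I]
Op 7: C2 write [C2 write: already M (modified), no change] -> [I,I,M,I] [hit: write from M]
Op 8: C1 read [C1 read from I: others=['C2=M'] -> C1=S, others downsized to S] -> [I,S,S,I] [MISS #7: read from I]
Op 9: C2 read [C2 read: already in S, no change] -> [I,S,S,I] [hit: read from S]
Op 10: C3 write [C3 write: invalidate ['C1=S', 'C2=S'] -> C3=M] -> [I,I,I,M] [MISS #8: write from I]
Op 11: C2 read [C2 read from I: others=['C3=M'] -> C2=S, others downsized to S] -> [I,I,S,S] [MISS #9: read from I]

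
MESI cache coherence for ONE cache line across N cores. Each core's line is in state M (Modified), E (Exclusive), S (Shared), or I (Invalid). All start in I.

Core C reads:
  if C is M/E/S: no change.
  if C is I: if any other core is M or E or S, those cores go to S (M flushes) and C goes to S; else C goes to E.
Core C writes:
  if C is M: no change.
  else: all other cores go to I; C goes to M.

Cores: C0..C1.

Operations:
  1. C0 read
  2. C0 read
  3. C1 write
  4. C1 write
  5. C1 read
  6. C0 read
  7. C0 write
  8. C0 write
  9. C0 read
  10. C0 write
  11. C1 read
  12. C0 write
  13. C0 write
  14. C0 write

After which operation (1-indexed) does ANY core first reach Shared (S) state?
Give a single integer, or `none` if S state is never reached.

Answer: 6

Derivation:
Op 1: C0 read [C0 read from I: no other sharers -> C0=E (exclusive)] -> [E,I]
Op 2: C0 read [C0 read: already in E, no change] -> [E,I]
Op 3: C1 write [C1 write: invalidate ['C0=E'] -> C1=M] -> [I,M]
Op 4: C1 write [C1 write: already M (modified), no change] -> [I,M]
Op 5: C1 read [C1 read: already in M, no change] -> [I,M]
Op 6: C0 read [C0 read from I: others=['C1=M'] -> C0=S, others downsized to S] -> [S,S]
  -> First S state at op 6; remaining ops need not be traced.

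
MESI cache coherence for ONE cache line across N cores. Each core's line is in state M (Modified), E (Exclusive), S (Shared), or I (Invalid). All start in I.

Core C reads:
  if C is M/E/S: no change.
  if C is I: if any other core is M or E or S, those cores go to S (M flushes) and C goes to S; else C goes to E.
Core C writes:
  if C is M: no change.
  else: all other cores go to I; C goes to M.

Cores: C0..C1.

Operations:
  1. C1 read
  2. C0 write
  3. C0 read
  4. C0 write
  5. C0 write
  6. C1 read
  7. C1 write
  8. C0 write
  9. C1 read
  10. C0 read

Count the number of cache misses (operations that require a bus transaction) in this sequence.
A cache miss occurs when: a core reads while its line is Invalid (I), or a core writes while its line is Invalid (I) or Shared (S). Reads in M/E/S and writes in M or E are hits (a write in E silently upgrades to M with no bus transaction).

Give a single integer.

Op 1: C1 read [C1 read from I: no other sharers -> C1=E (exclusive)] -> [I,E] [MISS #1: read from I]
Op 2: C0 write [C0 write: invalidate ['C1=E'] -> C0=M] -> [M,I] [MISS #2: write from I]
Op 3: C0 read [C0 read: already in M, no change] -> [M,I] [hit: read from M]
Op 4: C0 write [C0 write: already M (modified), no change] -> [M,I] [hit: write from M]
Op 5: C0 write [C0 write: already M (modified), no change] -> [M,I] [hit: write from M]
Op 6: C1 read [C1 read from I: others=['C0=M'] -> C1=S, others downsized to S] -> [S,S] [MISS #3: read from I]
Op 7: C1 write [C1 write: invalidate ['C0=S'] -> C1=M] -> [I,M] [MISS #4: write from S]
Op 8: C0 write [C0 write: invalidate ['C1=M'] -> C0=M] -> [M,I] [MISS #5: write from I]
Op 9: C1 read [C1 read from I: others=['C0=M'] -> C1=S, others downsized to S] -> [S,S] [MISS #6: read from I]
Op 10: C0 read [C0 read: already in S, no change] -> [S,S] [hit: read from S]

Answer: 6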